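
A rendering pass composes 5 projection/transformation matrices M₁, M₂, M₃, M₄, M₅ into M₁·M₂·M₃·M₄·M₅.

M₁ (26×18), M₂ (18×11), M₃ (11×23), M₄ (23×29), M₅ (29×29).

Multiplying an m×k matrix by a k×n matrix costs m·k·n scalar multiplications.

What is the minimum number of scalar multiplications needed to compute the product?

30030

Adjacent pairs: M₁M₂ = 26·18·11 = 5148; M₂M₃ = 18·11·23 = 4554; M₃M₄ = 11·23·29 = 7337; M₄M₅ = 23·29·29 = 19343.
Length 3: M₁..M₃: k=1: 0+4554+26·18·23=15318; k=2: 5148+0+26·11·23=11726 → min 11726 | M₂..M₄: k=2: 0+7337+18·11·29=13079; k=3: 4554+0+18·23·29=16560 → min 13079 | M₃..M₅: k=3: 0+19343+11·23·29=26680; k=4: 7337+0+11·29·29=16588 → min 16588.
Length 4: M₁..M₄: k=1: 0+13079+26·18·29=26651; k=2: 5148+7337+26·11·29=20779; k=3: 11726+0+26·23·29=29068 → min 20779 | M₂..M₅: k=2: 0+16588+18·11·29=22330; k=3: 4554+19343+18·23·29=35903; k=4: 13079+0+18·29·29=28217 → min 22330.
Length 5: M₁..M₅: k=1: 0+22330+26·18·29=35902; k=2: 5148+16588+26·11·29=30030; k=3: 11726+19343+26·23·29=48411; k=4: 20779+0+26·29·29=42645 → min 30030.
Optimal order: ((M₁·M₂)·((M₃·M₄)·M₅)) with cost 30030.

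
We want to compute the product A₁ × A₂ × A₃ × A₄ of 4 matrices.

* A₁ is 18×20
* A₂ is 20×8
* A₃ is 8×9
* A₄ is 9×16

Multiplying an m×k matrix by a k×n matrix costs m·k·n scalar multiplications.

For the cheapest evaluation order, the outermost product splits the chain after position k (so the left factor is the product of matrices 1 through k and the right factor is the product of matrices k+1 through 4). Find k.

Adjacent pairs: A₁A₂ = 18·20·8 = 2880; A₂A₃ = 20·8·9 = 1440; A₃A₄ = 8·9·16 = 1152.
Length 3: A₁..A₃: k=1: 0+1440+18·20·9=4680; k=2: 2880+0+18·8·9=4176 → min 4176 | A₂..A₄: k=2: 0+1152+20·8·16=3712; k=3: 1440+0+20·9·16=4320 → min 3712.
Top-level splits: k=1: (A₁..A₁)·(A₂..A₄) → 0+3712+18·20·16 = 9472; k=2: (A₁..A₂)·(A₃..A₄) → 2880+1152+18·8·16 = 6336; k=3: (A₁..A₃)·(A₄..A₄) → 4176+0+18·9·16 = 6768.
Best split is after A₂, i.e. k = 2.

2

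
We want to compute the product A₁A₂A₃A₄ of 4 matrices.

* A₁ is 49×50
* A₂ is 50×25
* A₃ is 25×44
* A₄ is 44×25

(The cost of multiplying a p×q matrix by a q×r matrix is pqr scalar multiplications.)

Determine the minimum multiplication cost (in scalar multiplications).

Adjacent pairs: A₁A₂ = 49·50·25 = 61250; A₂A₃ = 50·25·44 = 55000; A₃A₄ = 25·44·25 = 27500.
Length 3: A₁..A₃: k=1: 0+55000+49·50·44=162800; k=2: 61250+0+49·25·44=115150 → min 115150 | A₂..A₄: k=2: 0+27500+50·25·25=58750; k=3: 55000+0+50·44·25=110000 → min 58750.
Length 4: A₁..A₄: k=1: 0+58750+49·50·25=120000; k=2: 61250+27500+49·25·25=119375; k=3: 115150+0+49·44·25=169050 → min 119375.
Optimal order: ((A₁A₂)(A₃A₄)) with cost 119375.

119375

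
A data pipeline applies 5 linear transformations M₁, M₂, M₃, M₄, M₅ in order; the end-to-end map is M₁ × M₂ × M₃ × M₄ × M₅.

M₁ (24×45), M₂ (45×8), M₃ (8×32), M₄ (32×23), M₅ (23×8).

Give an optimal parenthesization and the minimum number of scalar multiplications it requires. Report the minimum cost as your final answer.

Adjacent pairs: M₁M₂ = 24·45·8 = 8640; M₂M₃ = 45·8·32 = 11520; M₃M₄ = 8·32·23 = 5888; M₄M₅ = 32·23·8 = 5888.
Length 3: M₁..M₃: k=1: 0+11520+24·45·32=46080; k=2: 8640+0+24·8·32=14784 → min 14784 | M₂..M₄: k=2: 0+5888+45·8·23=14168; k=3: 11520+0+45·32·23=44640 → min 14168 | M₃..M₅: k=3: 0+5888+8·32·8=7936; k=4: 5888+0+8·23·8=7360 → min 7360.
Length 4: M₁..M₄: k=1: 0+14168+24·45·23=39008; k=2: 8640+5888+24·8·23=18944; k=3: 14784+0+24·32·23=32448 → min 18944 | M₂..M₅: k=2: 0+7360+45·8·8=10240; k=3: 11520+5888+45·32·8=28928; k=4: 14168+0+45·23·8=22448 → min 10240.
Length 5: M₁..M₅: k=1: 0+10240+24·45·8=18880; k=2: 8640+7360+24·8·8=17536; k=3: 14784+5888+24·32·8=26816; k=4: 18944+0+24·23·8=23360 → min 17536.
Optimal parenthesization: ((M₁ × M₂) × ((M₃ × M₄) × M₅)) with cost 17536.

17536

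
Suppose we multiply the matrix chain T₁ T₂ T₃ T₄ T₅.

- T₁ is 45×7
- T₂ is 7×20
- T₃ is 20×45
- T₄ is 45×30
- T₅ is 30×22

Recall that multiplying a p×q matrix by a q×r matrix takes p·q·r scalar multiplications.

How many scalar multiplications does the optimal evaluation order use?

27300

Adjacent pairs: T₁T₂ = 45·7·20 = 6300; T₂T₃ = 7·20·45 = 6300; T₃T₄ = 20·45·30 = 27000; T₄T₅ = 45·30·22 = 29700.
Length 3: T₁..T₃: k=1: 0+6300+45·7·45=20475; k=2: 6300+0+45·20·45=46800 → min 20475 | T₂..T₄: k=2: 0+27000+7·20·30=31200; k=3: 6300+0+7·45·30=15750 → min 15750 | T₃..T₅: k=3: 0+29700+20·45·22=49500; k=4: 27000+0+20·30·22=40200 → min 40200.
Length 4: T₁..T₄: k=1: 0+15750+45·7·30=25200; k=2: 6300+27000+45·20·30=60300; k=3: 20475+0+45·45·30=81225 → min 25200 | T₂..T₅: k=2: 0+40200+7·20·22=43280; k=3: 6300+29700+7·45·22=42930; k=4: 15750+0+7·30·22=20370 → min 20370.
Length 5: T₁..T₅: k=1: 0+20370+45·7·22=27300; k=2: 6300+40200+45·20·22=66300; k=3: 20475+29700+45·45·22=94725; k=4: 25200+0+45·30·22=54900 → min 27300.
Optimal order: (T₁ (((T₂ T₃) T₄) T₅)) with cost 27300.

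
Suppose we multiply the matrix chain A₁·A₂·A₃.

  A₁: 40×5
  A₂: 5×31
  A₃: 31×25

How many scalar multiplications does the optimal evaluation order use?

Order (A₁·(A₂·A₃)): (A₂·A₃): 5×31 by 31×25 → 5×25, cost 5·31·25 = 3875; (A₁·(A₂·A₃)): 40×5 by 5×25 → 40×25, cost 40·5·25 = 5000; cumulative 8875. Total 8875.
Order ((A₁·A₂)·A₃): (A₁·A₂): 40×5 by 5×31 → 40×31, cost 40·5·31 = 6200; ((A₁·A₂)·A₃): 40×31 by 31×25 → 40×25, cost 40·31·25 = 31000; cumulative 37200. Total 37200.
Minimum: 8875.

8875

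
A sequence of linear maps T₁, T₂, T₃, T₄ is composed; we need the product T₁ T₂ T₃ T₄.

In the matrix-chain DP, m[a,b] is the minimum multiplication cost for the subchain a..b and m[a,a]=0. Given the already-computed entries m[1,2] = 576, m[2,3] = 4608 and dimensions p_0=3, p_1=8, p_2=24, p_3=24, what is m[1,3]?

m[1,3] = min over k∈[1,2] of m[1,k]+m[k+1,3]+p_{0}·p_k·p_{3}.
k=1: 0 + 4608 + 3·8·24 = 5184; k=2: 576 + 0 + 3·24·24 = 2304.
Minimum: 2304 at k=2.

2304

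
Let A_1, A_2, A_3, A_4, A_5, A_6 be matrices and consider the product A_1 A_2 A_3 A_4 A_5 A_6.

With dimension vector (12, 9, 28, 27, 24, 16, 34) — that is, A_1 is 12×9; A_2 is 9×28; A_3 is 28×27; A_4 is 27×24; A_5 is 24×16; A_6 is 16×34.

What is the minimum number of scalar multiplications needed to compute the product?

24348

Adjacent pairs: A_1A_2 = 12·9·28 = 3024; A_2A_3 = 9·28·27 = 6804; A_3A_4 = 28·27·24 = 18144; A_4A_5 = 27·24·16 = 10368; A_5A_6 = 24·16·34 = 13056.
Length 3: A_1..A_3: k=1: 0+6804+12·9·27=9720; k=2: 3024+0+12·28·27=12096 → min 9720 | A_2..A_4: k=2: 0+18144+9·28·24=24192; k=3: 6804+0+9·27·24=12636 → min 12636 | A_3..A_5: k=3: 0+10368+28·27·16=22464; k=4: 18144+0+28·24·16=28896 → min 22464 | A_4..A_6: k=4: 0+13056+27·24·34=35088; k=5: 10368+0+27·16·34=25056 → min 25056.
Length 4: A_1..A_4: k=1: 0+12636+12·9·24=15228; k=2: 3024+18144+12·28·24=29232; k=3: 9720+0+12·27·24=17496 → min 15228 | A_2..A_5: k=2: 0+22464+9·28·16=26496; k=3: 6804+10368+9·27·16=21060; k=4: 12636+0+9·24·16=16092 → min 16092 | A_3..A_6: k=3: 0+25056+28·27·34=50760; k=4: 18144+13056+28·24·34=54048; k=5: 22464+0+28·16·34=37696 → min 37696.
Length 5: A_1..A_5: k=1: 0+16092+12·9·16=17820; k=2: 3024+22464+12·28·16=30864; k=3: 9720+10368+12·27·16=25272; k=4: 15228+0+12·24·16=19836 → min 17820 | A_2..A_6: k=2: 0+37696+9·28·34=46264; k=3: 6804+25056+9·27·34=40122; k=4: 12636+13056+9·24·34=33036; k=5: 16092+0+9·16·34=20988 → min 20988.
Length 6: A_1..A_6: k=1: 0+20988+12·9·34=24660; k=2: 3024+37696+12·28·34=52144; k=3: 9720+25056+12·27·34=45792; k=4: 15228+13056+12·24·34=38076; k=5: 17820+0+12·16·34=24348 → min 24348.
Optimal order: ((A_1 (((A_2 A_3) A_4) A_5)) A_6) with cost 24348.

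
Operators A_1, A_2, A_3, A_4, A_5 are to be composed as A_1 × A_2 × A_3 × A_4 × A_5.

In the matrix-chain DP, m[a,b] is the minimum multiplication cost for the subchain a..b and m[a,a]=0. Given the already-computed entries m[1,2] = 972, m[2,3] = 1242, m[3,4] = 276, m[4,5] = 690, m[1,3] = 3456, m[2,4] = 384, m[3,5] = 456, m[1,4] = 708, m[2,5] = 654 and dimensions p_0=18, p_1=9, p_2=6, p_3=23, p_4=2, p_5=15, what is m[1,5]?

1248

m[1,5] = min over k∈[1,4] of m[1,k]+m[k+1,5]+p_{0}·p_k·p_{5}.
k=1: 0 + 654 + 18·9·15 = 3084; k=2: 972 + 456 + 18·6·15 = 3048; k=3: 3456 + 690 + 18·23·15 = 10356; k=4: 708 + 0 + 18·2·15 = 1248.
Minimum: 1248 at k=4.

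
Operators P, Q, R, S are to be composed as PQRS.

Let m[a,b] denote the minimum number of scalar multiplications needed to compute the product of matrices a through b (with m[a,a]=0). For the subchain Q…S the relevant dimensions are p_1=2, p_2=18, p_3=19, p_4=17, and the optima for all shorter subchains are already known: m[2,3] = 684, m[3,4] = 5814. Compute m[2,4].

m[2,4] = min over k∈[2,3] of m[2,k]+m[k+1,4]+p_{1}·p_k·p_{4}.
k=2: 0 + 5814 + 2·18·17 = 6426; k=3: 684 + 0 + 2·19·17 = 1330.
Minimum: 1330 at k=3.

1330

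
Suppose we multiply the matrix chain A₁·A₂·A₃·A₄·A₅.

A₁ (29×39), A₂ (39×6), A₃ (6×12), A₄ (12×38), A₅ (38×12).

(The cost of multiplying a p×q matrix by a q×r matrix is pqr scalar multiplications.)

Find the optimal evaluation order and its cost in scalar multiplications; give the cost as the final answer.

14346

Adjacent pairs: A₁A₂ = 29·39·6 = 6786; A₂A₃ = 39·6·12 = 2808; A₃A₄ = 6·12·38 = 2736; A₄A₅ = 12·38·12 = 5472.
Length 3: A₁..A₃: k=1: 0+2808+29·39·12=16380; k=2: 6786+0+29·6·12=8874 → min 8874 | A₂..A₄: k=2: 0+2736+39·6·38=11628; k=3: 2808+0+39·12·38=20592 → min 11628 | A₃..A₅: k=3: 0+5472+6·12·12=6336; k=4: 2736+0+6·38·12=5472 → min 5472.
Length 4: A₁..A₄: k=1: 0+11628+29·39·38=54606; k=2: 6786+2736+29·6·38=16134; k=3: 8874+0+29·12·38=22098 → min 16134 | A₂..A₅: k=2: 0+5472+39·6·12=8280; k=3: 2808+5472+39·12·12=13896; k=4: 11628+0+39·38·12=29412 → min 8280.
Length 5: A₁..A₅: k=1: 0+8280+29·39·12=21852; k=2: 6786+5472+29·6·12=14346; k=3: 8874+5472+29·12·12=18522; k=4: 16134+0+29·38·12=29358 → min 14346.
Optimal parenthesization: ((A₁·A₂)·((A₃·A₄)·A₅)) with cost 14346.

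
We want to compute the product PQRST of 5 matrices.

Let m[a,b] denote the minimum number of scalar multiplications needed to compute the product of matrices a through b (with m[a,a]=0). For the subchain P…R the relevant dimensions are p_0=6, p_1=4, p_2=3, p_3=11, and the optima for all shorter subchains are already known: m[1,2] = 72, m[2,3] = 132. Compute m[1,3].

270

m[1,3] = min over k∈[1,2] of m[1,k]+m[k+1,3]+p_{0}·p_k·p_{3}.
k=1: 0 + 132 + 6·4·11 = 396; k=2: 72 + 0 + 6·3·11 = 270.
Minimum: 270 at k=2.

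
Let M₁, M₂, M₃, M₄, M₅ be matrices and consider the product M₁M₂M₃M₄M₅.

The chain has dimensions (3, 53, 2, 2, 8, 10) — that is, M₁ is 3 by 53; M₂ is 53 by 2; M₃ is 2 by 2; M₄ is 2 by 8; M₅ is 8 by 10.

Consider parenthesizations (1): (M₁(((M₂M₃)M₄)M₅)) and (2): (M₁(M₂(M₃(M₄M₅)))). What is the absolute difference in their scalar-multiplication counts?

Order (1) = (M₁(((M₂M₃)M₄)M₅)): (M₂M₃): 53×2 by 2×2 → 53×2, cost 53·2·2 = 212; ((M₂M₃)M₄): 53×2 by 2×8 → 53×8, cost 53·2·8 = 848; cumulative 1060; (((M₂M₃)M₄)M₅): 53×8 by 8×10 → 53×10, cost 53·8·10 = 4240; cumulative 5300; (M₁(((M₂M₃)M₄)M₅)): 3×53 by 53×10 → 3×10, cost 3·53·10 = 1590; cumulative 6890. Total 6890.
Order (2) = (M₁(M₂(M₃(M₄M₅)))): (M₄M₅): 2×8 by 8×10 → 2×10, cost 2·8·10 = 160; (M₃(M₄M₅)): 2×2 by 2×10 → 2×10, cost 2·2·10 = 40; cumulative 200; (M₂(M₃(M₄M₅))): 53×2 by 2×10 → 53×10, cost 53·2·10 = 1060; cumulative 1260; (M₁(M₂(M₃(M₄M₅)))): 3×53 by 53×10 → 3×10, cost 3·53·10 = 1590; cumulative 2850. Total 2850.
Difference: |6890 − 2850| = 4040.

4040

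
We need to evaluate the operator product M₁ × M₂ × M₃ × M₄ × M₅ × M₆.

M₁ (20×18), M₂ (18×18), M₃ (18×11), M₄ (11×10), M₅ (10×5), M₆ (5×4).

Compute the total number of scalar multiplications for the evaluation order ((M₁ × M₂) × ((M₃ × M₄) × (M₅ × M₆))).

(M₁ × M₂): 20×18 by 18×18 → 20×18, cost 20·18·18 = 6480
(M₃ × M₄): 18×11 by 11×10 → 18×10, cost 18·11·10 = 1980
(M₅ × M₆): 10×5 by 5×4 → 10×4, cost 10·5·4 = 200
((M₃ × M₄) × (M₅ × M₆)): 18×10 by 10×4 → 18×4, cost 18·10·4 = 720; cumulative 2900
((M₁ × M₂) × ((M₃ × M₄) × (M₅ × M₆))): 20×18 by 18×4 → 20×4, cost 20·18·4 = 1440; cumulative 10820
Total: 10820 scalar multiplications.

10820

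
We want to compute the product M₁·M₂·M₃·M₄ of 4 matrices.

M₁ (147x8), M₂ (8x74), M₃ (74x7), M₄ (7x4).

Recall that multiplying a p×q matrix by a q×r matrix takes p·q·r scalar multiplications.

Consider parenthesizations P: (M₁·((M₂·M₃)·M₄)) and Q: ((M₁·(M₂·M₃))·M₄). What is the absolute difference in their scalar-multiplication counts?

7420

Order P = (M₁·((M₂·M₃)·M₄)): (M₂·M₃): 8×74 by 74×7 → 8×7, cost 8·74·7 = 4144; ((M₂·M₃)·M₄): 8×7 by 7×4 → 8×4, cost 8·7·4 = 224; cumulative 4368; (M₁·((M₂·M₃)·M₄)): 147×8 by 8×4 → 147×4, cost 147·8·4 = 4704; cumulative 9072. Total 9072.
Order Q = ((M₁·(M₂·M₃))·M₄): (M₂·M₃): 8×74 by 74×7 → 8×7, cost 8·74·7 = 4144; (M₁·(M₂·M₃)): 147×8 by 8×7 → 147×7, cost 147·8·7 = 8232; cumulative 12376; ((M₁·(M₂·M₃))·M₄): 147×7 by 7×4 → 147×4, cost 147·7·4 = 4116; cumulative 16492. Total 16492.
Difference: |9072 − 16492| = 7420.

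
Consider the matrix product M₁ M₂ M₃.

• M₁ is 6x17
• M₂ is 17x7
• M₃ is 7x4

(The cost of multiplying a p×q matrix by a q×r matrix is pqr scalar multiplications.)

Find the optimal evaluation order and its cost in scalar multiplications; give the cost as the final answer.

(M₁ (M₂ M₃)): cost 884.
((M₁ M₂) M₃): cost 882.
Optimal: ((M₁ M₂) M₃) with cost 882.

882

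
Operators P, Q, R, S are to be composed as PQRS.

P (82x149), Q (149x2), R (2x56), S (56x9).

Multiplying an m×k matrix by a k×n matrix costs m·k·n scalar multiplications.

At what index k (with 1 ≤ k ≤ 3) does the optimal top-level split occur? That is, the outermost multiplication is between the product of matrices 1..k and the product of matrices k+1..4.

Adjacent pairs: PQ = 82·149·2 = 24436; QR = 149·2·56 = 16688; RS = 2·56·9 = 1008.
Length 3: P..R: k=1: 0+16688+82·149·56=700896; k=2: 24436+0+82·2·56=33620 → min 33620 | Q..S: k=2: 0+1008+149·2·9=3690; k=3: 16688+0+149·56·9=91784 → min 3690.
Top-level splits: k=1: (P..P)·(Q..S) → 0+3690+82·149·9 = 113652; k=2: (P..Q)·(R..S) → 24436+1008+82·2·9 = 26920; k=3: (P..R)·(S..S) → 33620+0+82·56·9 = 74948.
Best split is after Q, i.e. k = 2.

2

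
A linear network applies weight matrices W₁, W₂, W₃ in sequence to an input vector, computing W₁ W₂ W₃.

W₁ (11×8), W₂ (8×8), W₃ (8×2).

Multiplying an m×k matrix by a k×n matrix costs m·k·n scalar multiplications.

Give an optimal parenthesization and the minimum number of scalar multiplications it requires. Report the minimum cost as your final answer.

(W₁ (W₂ W₃)): cost 304.
((W₁ W₂) W₃): cost 880.
Optimal: (W₁ (W₂ W₃)) with cost 304.

304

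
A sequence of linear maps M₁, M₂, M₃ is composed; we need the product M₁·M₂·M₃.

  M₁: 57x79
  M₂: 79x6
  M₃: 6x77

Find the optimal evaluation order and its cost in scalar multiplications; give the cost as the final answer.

(M₁·(M₂·M₃)): cost 383229.
((M₁·M₂)·M₃): cost 53352.
Optimal: ((M₁·M₂)·M₃) with cost 53352.

53352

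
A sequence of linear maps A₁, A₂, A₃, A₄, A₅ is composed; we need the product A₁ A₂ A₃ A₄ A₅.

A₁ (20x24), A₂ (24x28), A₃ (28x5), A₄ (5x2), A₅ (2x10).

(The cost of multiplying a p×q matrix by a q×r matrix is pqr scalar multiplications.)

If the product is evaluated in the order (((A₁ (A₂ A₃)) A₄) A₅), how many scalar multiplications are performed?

(A₂ A₃): 24×28 by 28×5 → 24×5, cost 24·28·5 = 3360
(A₁ (A₂ A₃)): 20×24 by 24×5 → 20×5, cost 20·24·5 = 2400; cumulative 5760
((A₁ (A₂ A₃)) A₄): 20×5 by 5×2 → 20×2, cost 20·5·2 = 200; cumulative 5960
(((A₁ (A₂ A₃)) A₄) A₅): 20×2 by 2×10 → 20×10, cost 20·2·10 = 400; cumulative 6360
Total: 6360 scalar multiplications.

6360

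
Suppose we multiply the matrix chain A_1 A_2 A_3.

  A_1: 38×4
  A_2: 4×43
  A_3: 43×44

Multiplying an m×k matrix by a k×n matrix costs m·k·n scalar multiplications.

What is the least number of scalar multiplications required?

Order (A_1 (A_2 A_3)): (A_2 A_3): 4×43 by 43×44 → 4×44, cost 4·43·44 = 7568; (A_1 (A_2 A_3)): 38×4 by 4×44 → 38×44, cost 38·4·44 = 6688; cumulative 14256. Total 14256.
Order ((A_1 A_2) A_3): (A_1 A_2): 38×4 by 4×43 → 38×43, cost 38·4·43 = 6536; ((A_1 A_2) A_3): 38×43 by 43×44 → 38×44, cost 38·43·44 = 71896; cumulative 78432. Total 78432.
Minimum: 14256.

14256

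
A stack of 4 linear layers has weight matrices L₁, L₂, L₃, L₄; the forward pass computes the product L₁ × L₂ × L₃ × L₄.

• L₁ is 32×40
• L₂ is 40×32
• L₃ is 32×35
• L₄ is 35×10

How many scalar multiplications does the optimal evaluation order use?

36800

Adjacent pairs: L₁L₂ = 32·40·32 = 40960; L₂L₃ = 40·32·35 = 44800; L₃L₄ = 32·35·10 = 11200.
Length 3: L₁..L₃: k=1: 0+44800+32·40·35=89600; k=2: 40960+0+32·32·35=76800 → min 76800 | L₂..L₄: k=2: 0+11200+40·32·10=24000; k=3: 44800+0+40·35·10=58800 → min 24000.
Length 4: L₁..L₄: k=1: 0+24000+32·40·10=36800; k=2: 40960+11200+32·32·10=62400; k=3: 76800+0+32·35·10=88000 → min 36800.
Optimal order: (L₁ × (L₂ × (L₃ × L₄))) with cost 36800.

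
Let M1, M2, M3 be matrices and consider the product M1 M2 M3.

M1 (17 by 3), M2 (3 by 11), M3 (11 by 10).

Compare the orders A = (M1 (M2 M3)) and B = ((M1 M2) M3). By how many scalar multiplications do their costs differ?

Order A = (M1 (M2 M3)): (M2 M3): 3×11 by 11×10 → 3×10, cost 3·11·10 = 330; (M1 (M2 M3)): 17×3 by 3×10 → 17×10, cost 17·3·10 = 510; cumulative 840. Total 840.
Order B = ((M1 M2) M3): (M1 M2): 17×3 by 3×11 → 17×11, cost 17·3·11 = 561; ((M1 M2) M3): 17×11 by 11×10 → 17×10, cost 17·11·10 = 1870; cumulative 2431. Total 2431.
Difference: |840 − 2431| = 1591.

1591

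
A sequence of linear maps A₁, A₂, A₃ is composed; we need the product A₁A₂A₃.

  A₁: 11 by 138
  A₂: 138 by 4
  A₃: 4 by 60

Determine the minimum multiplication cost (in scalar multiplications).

Order (A₁(A₂A₃)): (A₂A₃): 138×4 by 4×60 → 138×60, cost 138·4·60 = 33120; (A₁(A₂A₃)): 11×138 by 138×60 → 11×60, cost 11·138·60 = 91080; cumulative 124200. Total 124200.
Order ((A₁A₂)A₃): (A₁A₂): 11×138 by 138×4 → 11×4, cost 11·138·4 = 6072; ((A₁A₂)A₃): 11×4 by 4×60 → 11×60, cost 11·4·60 = 2640; cumulative 8712. Total 8712.
Minimum: 8712.

8712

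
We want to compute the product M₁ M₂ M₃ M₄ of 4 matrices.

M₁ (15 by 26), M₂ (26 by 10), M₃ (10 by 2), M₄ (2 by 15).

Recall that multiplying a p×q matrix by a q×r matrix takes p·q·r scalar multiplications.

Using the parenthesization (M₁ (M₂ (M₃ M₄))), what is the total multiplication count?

10050

(M₃ M₄): 10×2 by 2×15 → 10×15, cost 10·2·15 = 300
(M₂ (M₃ M₄)): 26×10 by 10×15 → 26×15, cost 26·10·15 = 3900; cumulative 4200
(M₁ (M₂ (M₃ M₄))): 15×26 by 26×15 → 15×15, cost 15·26·15 = 5850; cumulative 10050
Total: 10050 scalar multiplications.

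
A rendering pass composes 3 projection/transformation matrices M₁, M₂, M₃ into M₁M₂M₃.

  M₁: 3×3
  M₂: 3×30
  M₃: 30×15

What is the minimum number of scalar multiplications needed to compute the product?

Order (M₁(M₂M₃)): (M₂M₃): 3×30 by 30×15 → 3×15, cost 3·30·15 = 1350; (M₁(M₂M₃)): 3×3 by 3×15 → 3×15, cost 3·3·15 = 135; cumulative 1485. Total 1485.
Order ((M₁M₂)M₃): (M₁M₂): 3×3 by 3×30 → 3×30, cost 3·3·30 = 270; ((M₁M₂)M₃): 3×30 by 30×15 → 3×15, cost 3·30·15 = 1350; cumulative 1620. Total 1620.
Minimum: 1485.

1485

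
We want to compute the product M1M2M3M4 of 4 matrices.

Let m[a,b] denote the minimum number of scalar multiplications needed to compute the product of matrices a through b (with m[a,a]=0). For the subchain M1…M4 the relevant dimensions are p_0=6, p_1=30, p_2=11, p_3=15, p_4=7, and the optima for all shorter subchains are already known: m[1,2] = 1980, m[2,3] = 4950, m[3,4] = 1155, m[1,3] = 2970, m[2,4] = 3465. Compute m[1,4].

3597

m[1,4] = min over k∈[1,3] of m[1,k]+m[k+1,4]+p_{0}·p_k·p_{4}.
k=1: 0 + 3465 + 6·30·7 = 4725; k=2: 1980 + 1155 + 6·11·7 = 3597; k=3: 2970 + 0 + 6·15·7 = 3600.
Minimum: 3597 at k=2.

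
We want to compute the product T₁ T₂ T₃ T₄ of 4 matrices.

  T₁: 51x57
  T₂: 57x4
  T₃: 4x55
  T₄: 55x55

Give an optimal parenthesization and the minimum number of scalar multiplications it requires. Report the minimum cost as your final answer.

Adjacent pairs: T₁T₂ = 51·57·4 = 11628; T₂T₃ = 57·4·55 = 12540; T₃T₄ = 4·55·55 = 12100.
Length 3: T₁..T₃: k=1: 0+12540+51·57·55=172425; k=2: 11628+0+51·4·55=22848 → min 22848 | T₂..T₄: k=2: 0+12100+57·4·55=24640; k=3: 12540+0+57·55·55=184965 → min 24640.
Length 4: T₁..T₄: k=1: 0+24640+51·57·55=184525; k=2: 11628+12100+51·4·55=34948; k=3: 22848+0+51·55·55=177123 → min 34948.
Optimal parenthesization: ((T₁ T₂) (T₃ T₄)) with cost 34948.

34948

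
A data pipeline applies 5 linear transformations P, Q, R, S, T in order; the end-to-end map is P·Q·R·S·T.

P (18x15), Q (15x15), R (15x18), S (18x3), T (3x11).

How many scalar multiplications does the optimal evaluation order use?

Adjacent pairs: PQ = 18·15·15 = 4050; QR = 15·15·18 = 4050; RS = 15·18·3 = 810; ST = 18·3·11 = 594.
Length 3: P..R: k=1: 0+4050+18·15·18=8910; k=2: 4050+0+18·15·18=8910 → min 8910 | Q..S: k=2: 0+810+15·15·3=1485; k=3: 4050+0+15·18·3=4860 → min 1485 | R..T: k=3: 0+594+15·18·11=3564; k=4: 810+0+15·3·11=1305 → min 1305.
Length 4: P..S: k=1: 0+1485+18·15·3=2295; k=2: 4050+810+18·15·3=5670; k=3: 8910+0+18·18·3=9882 → min 2295 | Q..T: k=2: 0+1305+15·15·11=3780; k=3: 4050+594+15·18·11=7614; k=4: 1485+0+15·3·11=1980 → min 1980.
Length 5: P..T: k=1: 0+1980+18·15·11=4950; k=2: 4050+1305+18·15·11=8325; k=3: 8910+594+18·18·11=13068; k=4: 2295+0+18·3·11=2889 → min 2889.
Optimal order: ((P·(Q·(R·S)))·T) with cost 2889.

2889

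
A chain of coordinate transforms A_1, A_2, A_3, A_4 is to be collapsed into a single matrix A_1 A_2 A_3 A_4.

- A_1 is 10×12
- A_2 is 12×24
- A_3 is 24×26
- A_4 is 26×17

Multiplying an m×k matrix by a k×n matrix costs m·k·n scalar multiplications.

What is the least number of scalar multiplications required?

Adjacent pairs: A_1A_2 = 10·12·24 = 2880; A_2A_3 = 12·24·26 = 7488; A_3A_4 = 24·26·17 = 10608.
Length 3: A_1..A_3: k=1: 0+7488+10·12·26=10608; k=2: 2880+0+10·24·26=9120 → min 9120 | A_2..A_4: k=2: 0+10608+12·24·17=15504; k=3: 7488+0+12·26·17=12792 → min 12792.
Length 4: A_1..A_4: k=1: 0+12792+10·12·17=14832; k=2: 2880+10608+10·24·17=17568; k=3: 9120+0+10·26·17=13540 → min 13540.
Optimal order: (((A_1 A_2) A_3) A_4) with cost 13540.

13540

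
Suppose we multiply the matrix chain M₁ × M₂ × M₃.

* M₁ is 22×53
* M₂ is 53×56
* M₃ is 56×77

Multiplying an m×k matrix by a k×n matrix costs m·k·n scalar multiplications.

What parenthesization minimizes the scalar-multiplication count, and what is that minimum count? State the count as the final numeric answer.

(M₁ × (M₂ × M₃)): cost 318318.
((M₁ × M₂) × M₃): cost 160160.
Optimal: ((M₁ × M₂) × M₃) with cost 160160.

160160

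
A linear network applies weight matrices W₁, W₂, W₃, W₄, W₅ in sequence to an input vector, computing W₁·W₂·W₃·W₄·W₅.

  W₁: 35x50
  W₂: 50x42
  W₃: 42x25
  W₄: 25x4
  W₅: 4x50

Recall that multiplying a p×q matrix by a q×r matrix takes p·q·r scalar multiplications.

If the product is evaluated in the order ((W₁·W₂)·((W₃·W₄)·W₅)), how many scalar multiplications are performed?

(W₁·W₂): 35×50 by 50×42 → 35×42, cost 35·50·42 = 73500
(W₃·W₄): 42×25 by 25×4 → 42×4, cost 42·25·4 = 4200
((W₃·W₄)·W₅): 42×4 by 4×50 → 42×50, cost 42·4·50 = 8400; cumulative 12600
((W₁·W₂)·((W₃·W₄)·W₅)): 35×42 by 42×50 → 35×50, cost 35·42·50 = 73500; cumulative 159600
Total: 159600 scalar multiplications.

159600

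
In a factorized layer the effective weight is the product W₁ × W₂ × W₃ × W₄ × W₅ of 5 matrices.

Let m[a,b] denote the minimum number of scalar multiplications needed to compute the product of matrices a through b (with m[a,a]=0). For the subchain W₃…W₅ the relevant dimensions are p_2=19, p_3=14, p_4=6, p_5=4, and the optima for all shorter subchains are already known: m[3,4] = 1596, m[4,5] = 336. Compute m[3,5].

m[3,5] = min over k∈[3,4] of m[3,k]+m[k+1,5]+p_{2}·p_k·p_{5}.
k=3: 0 + 336 + 19·14·4 = 1400; k=4: 1596 + 0 + 19·6·4 = 2052.
Minimum: 1400 at k=3.

1400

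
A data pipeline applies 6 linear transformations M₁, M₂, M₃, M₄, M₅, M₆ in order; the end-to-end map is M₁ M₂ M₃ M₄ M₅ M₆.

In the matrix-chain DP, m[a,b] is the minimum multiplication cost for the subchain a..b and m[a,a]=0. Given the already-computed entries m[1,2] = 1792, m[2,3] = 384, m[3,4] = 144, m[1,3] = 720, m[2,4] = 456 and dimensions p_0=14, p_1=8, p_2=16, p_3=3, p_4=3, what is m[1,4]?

m[1,4] = min over k∈[1,3] of m[1,k]+m[k+1,4]+p_{0}·p_k·p_{4}.
k=1: 0 + 456 + 14·8·3 = 792; k=2: 1792 + 144 + 14·16·3 = 2608; k=3: 720 + 0 + 14·3·3 = 846.
Minimum: 792 at k=1.

792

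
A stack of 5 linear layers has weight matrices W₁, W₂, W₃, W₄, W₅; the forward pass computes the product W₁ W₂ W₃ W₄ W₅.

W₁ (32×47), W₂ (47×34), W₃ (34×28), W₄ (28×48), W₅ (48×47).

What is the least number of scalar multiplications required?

186880

Adjacent pairs: W₁W₂ = 32·47·34 = 51136; W₂W₃ = 47·34·28 = 44744; W₃W₄ = 34·28·48 = 45696; W₄W₅ = 28·48·47 = 63168.
Length 3: W₁..W₃: k=1: 0+44744+32·47·28=86856; k=2: 51136+0+32·34·28=81600 → min 81600 | W₂..W₄: k=2: 0+45696+47·34·48=122400; k=3: 44744+0+47·28·48=107912 → min 107912 | W₃..W₅: k=3: 0+63168+34·28·47=107912; k=4: 45696+0+34·48·47=122400 → min 107912.
Length 4: W₁..W₄: k=1: 0+107912+32·47·48=180104; k=2: 51136+45696+32·34·48=149056; k=3: 81600+0+32·28·48=124608 → min 124608 | W₂..W₅: k=2: 0+107912+47·34·47=183018; k=3: 44744+63168+47·28·47=169764; k=4: 107912+0+47·48·47=213944 → min 169764.
Length 5: W₁..W₅: k=1: 0+169764+32·47·47=240452; k=2: 51136+107912+32·34·47=210184; k=3: 81600+63168+32·28·47=186880; k=4: 124608+0+32·48·47=196800 → min 186880.
Optimal order: (((W₁ W₂) W₃) (W₄ W₅)) with cost 186880.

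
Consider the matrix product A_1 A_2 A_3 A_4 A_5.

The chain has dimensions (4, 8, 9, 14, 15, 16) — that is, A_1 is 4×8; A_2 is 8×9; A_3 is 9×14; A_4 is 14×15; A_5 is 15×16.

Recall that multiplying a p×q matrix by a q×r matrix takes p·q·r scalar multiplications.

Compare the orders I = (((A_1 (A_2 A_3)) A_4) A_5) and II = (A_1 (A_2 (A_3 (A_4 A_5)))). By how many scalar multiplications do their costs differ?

Order I = (((A_1 (A_2 A_3)) A_4) A_5): (A_2 A_3): 8×9 by 9×14 → 8×14, cost 8·9·14 = 1008; (A_1 (A_2 A_3)): 4×8 by 8×14 → 4×14, cost 4·8·14 = 448; cumulative 1456; ((A_1 (A_2 A_3)) A_4): 4×14 by 14×15 → 4×15, cost 4·14·15 = 840; cumulative 2296; (((A_1 (A_2 A_3)) A_4) A_5): 4×15 by 15×16 → 4×16, cost 4·15·16 = 960; cumulative 3256. Total 3256.
Order II = (A_1 (A_2 (A_3 (A_4 A_5)))): (A_4 A_5): 14×15 by 15×16 → 14×16, cost 14·15·16 = 3360; (A_3 (A_4 A_5)): 9×14 by 14×16 → 9×16, cost 9·14·16 = 2016; cumulative 5376; (A_2 (A_3 (A_4 A_5))): 8×9 by 9×16 → 8×16, cost 8·9·16 = 1152; cumulative 6528; (A_1 (A_2 (A_3 (A_4 A_5)))): 4×8 by 8×16 → 4×16, cost 4·8·16 = 512; cumulative 7040. Total 7040.
Difference: |3256 − 7040| = 3784.

3784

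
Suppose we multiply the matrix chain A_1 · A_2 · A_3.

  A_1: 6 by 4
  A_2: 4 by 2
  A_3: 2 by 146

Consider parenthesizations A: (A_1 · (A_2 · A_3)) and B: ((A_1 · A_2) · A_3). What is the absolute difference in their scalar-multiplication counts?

Order A = (A_1 · (A_2 · A_3)): (A_2 · A_3): 4×2 by 2×146 → 4×146, cost 4·2·146 = 1168; (A_1 · (A_2 · A_3)): 6×4 by 4×146 → 6×146, cost 6·4·146 = 3504; cumulative 4672. Total 4672.
Order B = ((A_1 · A_2) · A_3): (A_1 · A_2): 6×4 by 4×2 → 6×2, cost 6·4·2 = 48; ((A_1 · A_2) · A_3): 6×2 by 2×146 → 6×146, cost 6·2·146 = 1752; cumulative 1800. Total 1800.
Difference: |4672 − 1800| = 2872.

2872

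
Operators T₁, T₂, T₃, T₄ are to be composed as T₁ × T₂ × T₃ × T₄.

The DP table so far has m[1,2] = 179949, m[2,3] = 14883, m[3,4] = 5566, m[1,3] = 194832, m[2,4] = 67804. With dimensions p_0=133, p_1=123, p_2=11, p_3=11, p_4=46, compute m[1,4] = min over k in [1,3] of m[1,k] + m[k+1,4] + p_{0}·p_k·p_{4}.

252813

m[1,4] = min over k∈[1,3] of m[1,k]+m[k+1,4]+p_{0}·p_k·p_{4}.
k=1: 0 + 67804 + 133·123·46 = 820318; k=2: 179949 + 5566 + 133·11·46 = 252813; k=3: 194832 + 0 + 133·11·46 = 262130.
Minimum: 252813 at k=2.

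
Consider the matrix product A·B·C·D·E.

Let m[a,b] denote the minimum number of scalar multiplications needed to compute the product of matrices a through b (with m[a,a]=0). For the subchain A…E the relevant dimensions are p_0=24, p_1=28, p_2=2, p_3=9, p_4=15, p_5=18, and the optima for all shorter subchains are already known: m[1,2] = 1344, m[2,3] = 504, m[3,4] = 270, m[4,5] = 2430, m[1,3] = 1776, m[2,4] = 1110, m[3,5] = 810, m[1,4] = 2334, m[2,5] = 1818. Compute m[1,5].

3018

m[1,5] = min over k∈[1,4] of m[1,k]+m[k+1,5]+p_{0}·p_k·p_{5}.
k=1: 0 + 1818 + 24·28·18 = 13914; k=2: 1344 + 810 + 24·2·18 = 3018; k=3: 1776 + 2430 + 24·9·18 = 8094; k=4: 2334 + 0 + 24·15·18 = 8814.
Minimum: 3018 at k=2.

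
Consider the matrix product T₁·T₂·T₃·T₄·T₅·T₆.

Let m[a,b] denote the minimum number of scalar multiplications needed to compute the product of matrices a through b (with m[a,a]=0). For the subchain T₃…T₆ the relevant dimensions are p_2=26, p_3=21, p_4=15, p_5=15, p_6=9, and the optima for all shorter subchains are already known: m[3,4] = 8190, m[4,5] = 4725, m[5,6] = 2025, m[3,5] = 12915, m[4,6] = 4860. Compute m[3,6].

9774

m[3,6] = min over k∈[3,5] of m[3,k]+m[k+1,6]+p_{2}·p_k·p_{6}.
k=3: 0 + 4860 + 26·21·9 = 9774; k=4: 8190 + 2025 + 26·15·9 = 13725; k=5: 12915 + 0 + 26·15·9 = 16425.
Minimum: 9774 at k=3.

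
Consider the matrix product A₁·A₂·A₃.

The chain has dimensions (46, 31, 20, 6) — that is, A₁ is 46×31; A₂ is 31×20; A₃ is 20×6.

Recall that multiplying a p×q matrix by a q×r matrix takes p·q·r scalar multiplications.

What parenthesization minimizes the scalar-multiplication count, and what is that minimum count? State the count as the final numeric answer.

12276

(A₁·(A₂·A₃)): cost 12276.
((A₁·A₂)·A₃): cost 34040.
Optimal: (A₁·(A₂·A₃)) with cost 12276.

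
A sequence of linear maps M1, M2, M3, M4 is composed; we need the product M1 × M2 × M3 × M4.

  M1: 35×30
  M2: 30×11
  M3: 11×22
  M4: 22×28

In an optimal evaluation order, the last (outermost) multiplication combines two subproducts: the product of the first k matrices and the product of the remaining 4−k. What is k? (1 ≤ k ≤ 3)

Adjacent pairs: M1M2 = 35·30·11 = 11550; M2M3 = 30·11·22 = 7260; M3M4 = 11·22·28 = 6776.
Length 3: M1..M3: k=1: 0+7260+35·30·22=30360; k=2: 11550+0+35·11·22=20020 → min 20020 | M2..M4: k=2: 0+6776+30·11·28=16016; k=3: 7260+0+30·22·28=25740 → min 16016.
Top-level splits: k=1: (M1..M1)·(M2..M4) → 0+16016+35·30·28 = 45416; k=2: (M1..M2)·(M3..M4) → 11550+6776+35·11·28 = 29106; k=3: (M1..M3)·(M4..M4) → 20020+0+35·22·28 = 41580.
Best split is after M2, i.e. k = 2.

2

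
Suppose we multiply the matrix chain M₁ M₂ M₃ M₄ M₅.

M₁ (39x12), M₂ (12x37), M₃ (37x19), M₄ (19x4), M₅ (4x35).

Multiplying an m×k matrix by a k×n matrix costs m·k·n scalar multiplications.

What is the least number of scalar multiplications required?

11920

Adjacent pairs: M₁M₂ = 39·12·37 = 17316; M₂M₃ = 12·37·19 = 8436; M₃M₄ = 37·19·4 = 2812; M₄M₅ = 19·4·35 = 2660.
Length 3: M₁..M₃: k=1: 0+8436+39·12·19=17328; k=2: 17316+0+39·37·19=44733 → min 17328 | M₂..M₄: k=2: 0+2812+12·37·4=4588; k=3: 8436+0+12·19·4=9348 → min 4588 | M₃..M₅: k=3: 0+2660+37·19·35=27265; k=4: 2812+0+37·4·35=7992 → min 7992.
Length 4: M₁..M₄: k=1: 0+4588+39·12·4=6460; k=2: 17316+2812+39·37·4=25900; k=3: 17328+0+39·19·4=20292 → min 6460 | M₂..M₅: k=2: 0+7992+12·37·35=23532; k=3: 8436+2660+12·19·35=19076; k=4: 4588+0+12·4·35=6268 → min 6268.
Length 5: M₁..M₅: k=1: 0+6268+39·12·35=22648; k=2: 17316+7992+39·37·35=75813; k=3: 17328+2660+39·19·35=45923; k=4: 6460+0+39·4·35=11920 → min 11920.
Optimal order: ((M₁ (M₂ (M₃ M₄))) M₅) with cost 11920.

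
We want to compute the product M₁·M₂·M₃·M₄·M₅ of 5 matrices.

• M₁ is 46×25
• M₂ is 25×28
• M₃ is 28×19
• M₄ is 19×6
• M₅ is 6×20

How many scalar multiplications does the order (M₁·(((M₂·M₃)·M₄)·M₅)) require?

42150

(M₂·M₃): 25×28 by 28×19 → 25×19, cost 25·28·19 = 13300
((M₂·M₃)·M₄): 25×19 by 19×6 → 25×6, cost 25·19·6 = 2850; cumulative 16150
(((M₂·M₃)·M₄)·M₅): 25×6 by 6×20 → 25×20, cost 25·6·20 = 3000; cumulative 19150
(M₁·(((M₂·M₃)·M₄)·M₅)): 46×25 by 25×20 → 46×20, cost 46·25·20 = 23000; cumulative 42150
Total: 42150 scalar multiplications.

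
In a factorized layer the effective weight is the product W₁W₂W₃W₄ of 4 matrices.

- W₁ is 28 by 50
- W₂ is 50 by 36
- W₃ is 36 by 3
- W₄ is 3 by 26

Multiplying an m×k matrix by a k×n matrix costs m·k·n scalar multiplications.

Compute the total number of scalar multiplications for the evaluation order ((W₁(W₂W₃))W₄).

(W₂W₃): 50×36 by 36×3 → 50×3, cost 50·36·3 = 5400
(W₁(W₂W₃)): 28×50 by 50×3 → 28×3, cost 28·50·3 = 4200; cumulative 9600
((W₁(W₂W₃))W₄): 28×3 by 3×26 → 28×26, cost 28·3·26 = 2184; cumulative 11784
Total: 11784 scalar multiplications.

11784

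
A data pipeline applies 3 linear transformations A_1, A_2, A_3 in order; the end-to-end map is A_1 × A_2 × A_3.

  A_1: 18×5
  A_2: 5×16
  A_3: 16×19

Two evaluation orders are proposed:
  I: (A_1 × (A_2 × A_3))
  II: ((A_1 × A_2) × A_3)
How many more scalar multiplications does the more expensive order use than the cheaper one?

3682

Order I = (A_1 × (A_2 × A_3)): (A_2 × A_3): 5×16 by 16×19 → 5×19, cost 5·16·19 = 1520; (A_1 × (A_2 × A_3)): 18×5 by 5×19 → 18×19, cost 18·5·19 = 1710; cumulative 3230. Total 3230.
Order II = ((A_1 × A_2) × A_3): (A_1 × A_2): 18×5 by 5×16 → 18×16, cost 18·5·16 = 1440; ((A_1 × A_2) × A_3): 18×16 by 16×19 → 18×19, cost 18·16·19 = 5472; cumulative 6912. Total 6912.
Difference: |3230 − 6912| = 3682.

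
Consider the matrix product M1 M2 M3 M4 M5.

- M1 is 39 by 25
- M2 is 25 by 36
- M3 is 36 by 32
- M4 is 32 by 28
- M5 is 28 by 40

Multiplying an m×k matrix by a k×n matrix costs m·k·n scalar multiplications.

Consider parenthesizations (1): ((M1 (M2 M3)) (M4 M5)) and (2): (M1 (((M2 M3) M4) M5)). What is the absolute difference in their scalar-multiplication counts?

27560

Order (1) = ((M1 (M2 M3)) (M4 M5)): (M2 M3): 25×36 by 36×32 → 25×32, cost 25·36·32 = 28800; (M1 (M2 M3)): 39×25 by 25×32 → 39×32, cost 39·25·32 = 31200; cumulative 60000; (M4 M5): 32×28 by 28×40 → 32×40, cost 32·28·40 = 35840; ((M1 (M2 M3)) (M4 M5)): 39×32 by 32×40 → 39×40, cost 39·32·40 = 49920; cumulative 145760. Total 145760.
Order (2) = (M1 (((M2 M3) M4) M5)): (M2 M3): 25×36 by 36×32 → 25×32, cost 25·36·32 = 28800; ((M2 M3) M4): 25×32 by 32×28 → 25×28, cost 25·32·28 = 22400; cumulative 51200; (((M2 M3) M4) M5): 25×28 by 28×40 → 25×40, cost 25·28·40 = 28000; cumulative 79200; (M1 (((M2 M3) M4) M5)): 39×25 by 25×40 → 39×40, cost 39·25·40 = 39000; cumulative 118200. Total 118200.
Difference: |145760 − 118200| = 27560.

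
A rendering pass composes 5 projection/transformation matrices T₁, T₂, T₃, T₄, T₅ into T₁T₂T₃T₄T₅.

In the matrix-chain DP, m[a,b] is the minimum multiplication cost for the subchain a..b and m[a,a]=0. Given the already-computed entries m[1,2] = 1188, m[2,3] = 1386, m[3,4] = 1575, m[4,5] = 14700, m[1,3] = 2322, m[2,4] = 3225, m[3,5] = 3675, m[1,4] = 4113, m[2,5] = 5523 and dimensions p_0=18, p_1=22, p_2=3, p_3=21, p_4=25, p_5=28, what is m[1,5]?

6375

m[1,5] = min over k∈[1,4] of m[1,k]+m[k+1,5]+p_{0}·p_k·p_{5}.
k=1: 0 + 5523 + 18·22·28 = 16611; k=2: 1188 + 3675 + 18·3·28 = 6375; k=3: 2322 + 14700 + 18·21·28 = 27606; k=4: 4113 + 0 + 18·25·28 = 16713.
Minimum: 6375 at k=2.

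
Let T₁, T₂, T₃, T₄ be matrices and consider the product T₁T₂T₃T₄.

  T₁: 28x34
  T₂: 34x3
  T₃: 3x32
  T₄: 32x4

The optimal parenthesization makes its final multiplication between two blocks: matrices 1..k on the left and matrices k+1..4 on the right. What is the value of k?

Adjacent pairs: T₁T₂ = 28·34·3 = 2856; T₂T₃ = 34·3·32 = 3264; T₃T₄ = 3·32·4 = 384.
Length 3: T₁..T₃: k=1: 0+3264+28·34·32=33728; k=2: 2856+0+28·3·32=5544 → min 5544 | T₂..T₄: k=2: 0+384+34·3·4=792; k=3: 3264+0+34·32·4=7616 → min 792.
Top-level splits: k=1: (T₁..T₁)·(T₂..T₄) → 0+792+28·34·4 = 4600; k=2: (T₁..T₂)·(T₃..T₄) → 2856+384+28·3·4 = 3576; k=3: (T₁..T₃)·(T₄..T₄) → 5544+0+28·32·4 = 9128.
Best split is after T₂, i.e. k = 2.

2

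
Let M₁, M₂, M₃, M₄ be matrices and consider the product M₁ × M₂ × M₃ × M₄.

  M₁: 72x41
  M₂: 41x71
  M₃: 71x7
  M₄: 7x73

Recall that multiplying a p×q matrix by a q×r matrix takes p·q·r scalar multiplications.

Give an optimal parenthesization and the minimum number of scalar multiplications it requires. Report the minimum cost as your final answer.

77833

Adjacent pairs: M₁M₂ = 72·41·71 = 209592; M₂M₃ = 41·71·7 = 20377; M₃M₄ = 71·7·73 = 36281.
Length 3: M₁..M₃: k=1: 0+20377+72·41·7=41041; k=2: 209592+0+72·71·7=245376 → min 41041 | M₂..M₄: k=2: 0+36281+41·71·73=248784; k=3: 20377+0+41·7·73=41328 → min 41328.
Length 4: M₁..M₄: k=1: 0+41328+72·41·73=256824; k=2: 209592+36281+72·71·73=619049; k=3: 41041+0+72·7·73=77833 → min 77833.
Optimal parenthesization: ((M₁ × (M₂ × M₃)) × M₄) with cost 77833.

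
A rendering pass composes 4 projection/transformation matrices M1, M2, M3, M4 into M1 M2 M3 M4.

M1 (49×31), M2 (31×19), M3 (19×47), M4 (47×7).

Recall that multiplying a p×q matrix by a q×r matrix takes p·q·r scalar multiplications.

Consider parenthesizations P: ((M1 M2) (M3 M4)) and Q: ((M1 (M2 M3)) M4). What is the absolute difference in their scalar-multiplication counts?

Order P = ((M1 M2) (M3 M4)): (M1 M2): 49×31 by 31×19 → 49×19, cost 49·31·19 = 28861; (M3 M4): 19×47 by 47×7 → 19×7, cost 19·47·7 = 6251; ((M1 M2) (M3 M4)): 49×19 by 19×7 → 49×7, cost 49·19·7 = 6517; cumulative 41629. Total 41629.
Order Q = ((M1 (M2 M3)) M4): (M2 M3): 31×19 by 19×47 → 31×47, cost 31·19·47 = 27683; (M1 (M2 M3)): 49×31 by 31×47 → 49×47, cost 49·31·47 = 71393; cumulative 99076; ((M1 (M2 M3)) M4): 49×47 by 47×7 → 49×7, cost 49·47·7 = 16121; cumulative 115197. Total 115197.
Difference: |41629 − 115197| = 73568.

73568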